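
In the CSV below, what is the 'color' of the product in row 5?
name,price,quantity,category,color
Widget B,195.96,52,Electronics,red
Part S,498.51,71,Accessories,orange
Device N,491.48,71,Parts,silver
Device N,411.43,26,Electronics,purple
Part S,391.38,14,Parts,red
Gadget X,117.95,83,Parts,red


Query: Row 5 ('Part S'), column 'color'
Value: red

red


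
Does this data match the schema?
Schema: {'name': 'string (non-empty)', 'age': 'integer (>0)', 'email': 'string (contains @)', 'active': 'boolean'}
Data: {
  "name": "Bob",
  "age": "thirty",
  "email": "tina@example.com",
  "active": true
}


Validating each field against schema:
  name: OK (non-empty string)
  age: FAIL ("thirty" is not an integer)
  email: OK (string with @)
  active: OK (boolean)

Result: INVALID (1 error: age)

INVALID (1 error: age)


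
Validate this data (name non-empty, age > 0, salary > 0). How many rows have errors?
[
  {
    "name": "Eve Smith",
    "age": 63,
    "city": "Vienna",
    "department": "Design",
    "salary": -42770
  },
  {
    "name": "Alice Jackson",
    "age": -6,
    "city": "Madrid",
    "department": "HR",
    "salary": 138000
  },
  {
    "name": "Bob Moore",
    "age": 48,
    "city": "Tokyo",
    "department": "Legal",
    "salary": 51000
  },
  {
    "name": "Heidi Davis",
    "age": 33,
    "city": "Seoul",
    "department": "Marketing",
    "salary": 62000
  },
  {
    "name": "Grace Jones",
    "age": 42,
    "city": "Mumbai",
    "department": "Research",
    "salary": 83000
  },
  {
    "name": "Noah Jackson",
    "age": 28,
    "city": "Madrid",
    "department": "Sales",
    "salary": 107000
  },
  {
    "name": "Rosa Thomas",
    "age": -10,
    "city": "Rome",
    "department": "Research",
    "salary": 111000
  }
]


Validating 7 records:
Rules: name non-empty, age > 0, salary > 0

  Row 1 (Eve Smith): negative salary: -42770
  Row 2 (Alice Jackson): negative age: -6
  Row 3 (Bob Moore): OK
  Row 4 (Heidi Davis): OK
  Row 5 (Grace Jones): OK
  Row 6 (Noah Jackson): OK
  Row 7 (Rosa Thomas): negative age: -10

Total errors: 3

3 errors


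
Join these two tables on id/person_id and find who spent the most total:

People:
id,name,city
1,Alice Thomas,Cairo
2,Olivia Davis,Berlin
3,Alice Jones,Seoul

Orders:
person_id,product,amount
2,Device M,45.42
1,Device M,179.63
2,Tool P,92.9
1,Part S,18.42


Join on: people.id = orders.person_id

Joined rows:
  Olivia Davis (Berlin) bought Device M for $45.42
  Alice Thomas (Cairo) bought Device M for $179.63
  Olivia Davis (Berlin) bought Tool P for $92.9
  Alice Thomas (Cairo) bought Part S for $18.42

Total per person:
  Alice Thomas: $198.05
  Olivia Davis: $138.32

Top spender: Alice Thomas ($198.05)

Alice Thomas ($198.05)


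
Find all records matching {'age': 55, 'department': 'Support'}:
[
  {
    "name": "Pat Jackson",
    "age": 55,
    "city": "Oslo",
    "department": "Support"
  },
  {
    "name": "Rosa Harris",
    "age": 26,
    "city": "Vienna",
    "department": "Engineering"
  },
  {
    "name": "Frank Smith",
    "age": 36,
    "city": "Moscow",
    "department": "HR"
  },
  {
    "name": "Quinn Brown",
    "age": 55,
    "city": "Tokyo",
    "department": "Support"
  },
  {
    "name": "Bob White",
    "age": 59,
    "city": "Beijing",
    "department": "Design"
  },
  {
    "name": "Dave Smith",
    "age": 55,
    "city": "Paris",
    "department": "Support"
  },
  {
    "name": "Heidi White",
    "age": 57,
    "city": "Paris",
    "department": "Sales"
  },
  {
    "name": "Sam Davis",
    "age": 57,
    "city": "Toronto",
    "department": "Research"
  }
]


Search criteria: {'age': 55, 'department': 'Support'}

Checking 8 records:
  Pat Jackson: {age: 55, department: Support} <-- MATCH
  Rosa Harris: {age: 26, department: Engineering}
  Frank Smith: {age: 36, department: HR}
  Quinn Brown: {age: 55, department: Support} <-- MATCH
  Bob White: {age: 59, department: Design}
  Dave Smith: {age: 55, department: Support} <-- MATCH
  Heidi White: {age: 57, department: Sales}
  Sam Davis: {age: 57, department: Research}

Matches: ["Pat Jackson", "Quinn Brown", "Dave Smith"]

["Pat Jackson", "Quinn Brown", "Dave Smith"]


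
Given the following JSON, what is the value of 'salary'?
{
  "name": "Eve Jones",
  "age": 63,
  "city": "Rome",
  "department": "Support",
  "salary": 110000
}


Looking up field 'salary'
Value: 110000

110000


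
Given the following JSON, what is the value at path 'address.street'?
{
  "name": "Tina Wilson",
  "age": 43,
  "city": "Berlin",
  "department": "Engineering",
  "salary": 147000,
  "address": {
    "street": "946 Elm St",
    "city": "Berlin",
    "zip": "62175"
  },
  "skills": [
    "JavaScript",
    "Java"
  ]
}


Query: address.street
Path: address -> street
Value: 946 Elm St

946 Elm St


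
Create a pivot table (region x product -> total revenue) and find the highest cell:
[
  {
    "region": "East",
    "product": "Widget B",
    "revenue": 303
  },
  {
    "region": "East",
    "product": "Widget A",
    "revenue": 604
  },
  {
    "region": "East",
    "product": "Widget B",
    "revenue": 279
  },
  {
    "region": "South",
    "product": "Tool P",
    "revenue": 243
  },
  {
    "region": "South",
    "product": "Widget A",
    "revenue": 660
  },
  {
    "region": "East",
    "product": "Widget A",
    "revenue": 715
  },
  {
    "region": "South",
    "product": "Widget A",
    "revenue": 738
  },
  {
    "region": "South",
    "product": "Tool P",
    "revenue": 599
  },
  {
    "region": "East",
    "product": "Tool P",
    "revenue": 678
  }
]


Pivot: region (rows) x product (columns) -> total revenue

     Tool P        Widget A      Widget B    
East           678          1319           582  
South          842          1398             0  

Highest: South / Widget A = $1398

South / Widget A = $1398


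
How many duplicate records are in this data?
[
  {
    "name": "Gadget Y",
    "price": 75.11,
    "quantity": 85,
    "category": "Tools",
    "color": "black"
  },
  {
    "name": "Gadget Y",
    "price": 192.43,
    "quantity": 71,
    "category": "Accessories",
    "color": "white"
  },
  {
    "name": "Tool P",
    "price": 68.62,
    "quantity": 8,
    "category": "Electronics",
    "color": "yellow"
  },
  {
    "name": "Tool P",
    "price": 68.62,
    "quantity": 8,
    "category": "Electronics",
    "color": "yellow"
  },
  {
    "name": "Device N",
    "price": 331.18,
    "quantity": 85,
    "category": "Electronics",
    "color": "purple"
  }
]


Checking 5 records for duplicates:

  Row 1: Gadget Y ($75.11, qty 85)
  Row 2: Gadget Y ($192.43, qty 71)
  Row 3: Tool P ($68.62, qty 8)
  Row 4: Tool P ($68.62, qty 8) <-- DUPLICATE
  Row 5: Device N ($331.18, qty 85)

Duplicates found: 1
Unique records: 4

1 duplicates, 4 unique


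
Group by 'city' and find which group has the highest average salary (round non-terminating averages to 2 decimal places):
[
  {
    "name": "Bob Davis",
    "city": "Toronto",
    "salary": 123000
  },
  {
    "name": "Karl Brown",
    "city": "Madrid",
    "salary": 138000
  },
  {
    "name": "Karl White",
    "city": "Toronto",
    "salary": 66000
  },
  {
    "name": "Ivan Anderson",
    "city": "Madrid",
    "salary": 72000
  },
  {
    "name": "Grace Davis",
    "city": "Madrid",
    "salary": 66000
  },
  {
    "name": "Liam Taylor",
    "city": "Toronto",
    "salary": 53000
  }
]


Group by: city

Groups:
  Madrid: 3 people, avg salary = 276000/3 = $92000
  Toronto: 3 people, avg salary = 242000/3 ≈ $80666.67

Highest average salary: Madrid ($92000)

Madrid ($92000)


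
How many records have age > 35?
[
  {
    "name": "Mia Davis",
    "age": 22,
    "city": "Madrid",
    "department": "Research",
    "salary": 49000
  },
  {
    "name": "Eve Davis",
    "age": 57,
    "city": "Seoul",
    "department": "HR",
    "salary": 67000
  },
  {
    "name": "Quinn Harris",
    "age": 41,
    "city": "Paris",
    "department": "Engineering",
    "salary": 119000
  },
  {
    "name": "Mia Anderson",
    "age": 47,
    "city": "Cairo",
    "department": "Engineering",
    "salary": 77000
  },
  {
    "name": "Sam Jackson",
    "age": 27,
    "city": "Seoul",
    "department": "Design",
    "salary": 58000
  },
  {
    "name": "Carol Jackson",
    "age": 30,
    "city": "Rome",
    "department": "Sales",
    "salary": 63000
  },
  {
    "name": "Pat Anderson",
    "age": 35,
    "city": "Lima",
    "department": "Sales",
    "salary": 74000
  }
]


Data: 7 records
Condition: age > 35

Checking each record:
  Mia Davis: 22
  Eve Davis: 57 MATCH
  Quinn Harris: 41 MATCH
  Mia Anderson: 47 MATCH
  Sam Jackson: 27
  Carol Jackson: 30
  Pat Anderson: 35

Count: 3

3


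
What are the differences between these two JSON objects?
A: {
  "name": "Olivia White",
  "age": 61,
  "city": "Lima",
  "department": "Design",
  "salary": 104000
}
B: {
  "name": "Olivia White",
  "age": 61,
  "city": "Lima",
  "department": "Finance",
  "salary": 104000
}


Comparing each field (in key order):
  name: same
  age: same
  city: same
  department: DIFFERENT
  salary: same
Differences:
  department: Design -> Finance

1 field(s) changed

1 change: department


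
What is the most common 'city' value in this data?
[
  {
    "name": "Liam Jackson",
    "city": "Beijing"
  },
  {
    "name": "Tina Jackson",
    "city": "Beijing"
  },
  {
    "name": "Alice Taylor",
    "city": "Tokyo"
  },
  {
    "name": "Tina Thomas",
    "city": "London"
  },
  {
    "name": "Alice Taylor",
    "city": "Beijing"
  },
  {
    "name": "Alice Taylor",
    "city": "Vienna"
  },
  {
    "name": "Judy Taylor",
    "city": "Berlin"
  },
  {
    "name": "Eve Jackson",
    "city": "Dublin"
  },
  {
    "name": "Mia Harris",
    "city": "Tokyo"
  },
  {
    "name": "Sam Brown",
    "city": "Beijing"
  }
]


Counting 'city' values across 10 records:

  Beijing: 4 ####
  Tokyo: 2 ##
  London: 1 #
  Vienna: 1 #
  Berlin: 1 #
  Dublin: 1 #

Most common: Beijing (4 times)

Beijing (4 times)


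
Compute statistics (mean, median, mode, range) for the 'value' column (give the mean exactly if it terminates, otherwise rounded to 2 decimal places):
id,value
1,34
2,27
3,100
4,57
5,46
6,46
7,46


Data: [34, 27, 100, 57, 46, 46, 46]
Count: 7
Sum: 356
Mean: 356/7 ≈ 50.86 (rounded to 2 decimal places)
Sorted: [27, 34, 46, 46, 46, 57, 100]
Median: 46.0
Mode: 46 (3 times)
Range: 100 - 27 = 73
Min: 27, Max: 100

mean≈50.86, median=46.0, mode=46, range=73


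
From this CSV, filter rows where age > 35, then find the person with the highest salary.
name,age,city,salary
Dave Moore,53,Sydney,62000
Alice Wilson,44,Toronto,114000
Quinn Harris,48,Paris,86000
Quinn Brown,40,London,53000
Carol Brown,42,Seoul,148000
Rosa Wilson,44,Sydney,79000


Filter: age > 35
Sort by: salary (descending)

Filtered records (6):
  Carol Brown, age 42, salary $148000
  Alice Wilson, age 44, salary $114000
  Quinn Harris, age 48, salary $86000
  Rosa Wilson, age 44, salary $79000
  Dave Moore, age 53, salary $62000
  Quinn Brown, age 40, salary $53000

Highest salary: Carol Brown ($148000)

Carol Brown


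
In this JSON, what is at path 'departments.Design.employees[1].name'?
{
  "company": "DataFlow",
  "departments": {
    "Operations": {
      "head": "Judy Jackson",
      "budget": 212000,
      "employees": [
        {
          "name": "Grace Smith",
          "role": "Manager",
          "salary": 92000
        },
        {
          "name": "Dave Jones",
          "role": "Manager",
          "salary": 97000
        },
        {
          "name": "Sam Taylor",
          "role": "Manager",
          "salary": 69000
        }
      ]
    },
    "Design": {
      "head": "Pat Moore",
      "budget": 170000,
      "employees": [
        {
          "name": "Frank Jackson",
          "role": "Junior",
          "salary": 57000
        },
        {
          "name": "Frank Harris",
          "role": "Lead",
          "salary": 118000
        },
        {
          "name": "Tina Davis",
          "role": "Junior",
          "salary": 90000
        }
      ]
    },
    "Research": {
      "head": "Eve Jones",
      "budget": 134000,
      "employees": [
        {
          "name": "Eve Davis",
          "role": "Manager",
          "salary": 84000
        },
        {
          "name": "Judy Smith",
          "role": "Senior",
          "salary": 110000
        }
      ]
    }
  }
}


Path: departments.Design.employees[1].name

Navigate:
  -> departments
  -> Design
  -> employees[1].name = 'Frank Harris'

Frank Harris


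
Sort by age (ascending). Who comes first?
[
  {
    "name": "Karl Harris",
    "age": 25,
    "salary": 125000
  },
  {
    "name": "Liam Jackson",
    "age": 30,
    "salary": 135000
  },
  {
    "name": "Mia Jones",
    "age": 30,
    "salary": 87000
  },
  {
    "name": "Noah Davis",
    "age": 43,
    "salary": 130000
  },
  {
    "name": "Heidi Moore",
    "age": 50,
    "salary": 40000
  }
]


Sort by: age (ascending)

Sorted order:
  1. Karl Harris (age = 25)
  2. Liam Jackson (age = 30)
  3. Mia Jones (age = 30)
  4. Noah Davis (age = 43)
  5. Heidi Moore (age = 50)

First: Karl Harris

Karl Harris


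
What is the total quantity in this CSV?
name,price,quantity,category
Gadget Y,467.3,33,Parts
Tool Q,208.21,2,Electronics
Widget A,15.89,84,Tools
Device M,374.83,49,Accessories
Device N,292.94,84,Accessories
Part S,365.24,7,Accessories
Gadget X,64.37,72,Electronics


Computing total quantity:
Values: [33, 2, 84, 49, 84, 7, 72]
Sum = 331

331


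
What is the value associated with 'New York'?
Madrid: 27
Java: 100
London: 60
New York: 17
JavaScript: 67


Looking up key 'New York'
Value: 17

17


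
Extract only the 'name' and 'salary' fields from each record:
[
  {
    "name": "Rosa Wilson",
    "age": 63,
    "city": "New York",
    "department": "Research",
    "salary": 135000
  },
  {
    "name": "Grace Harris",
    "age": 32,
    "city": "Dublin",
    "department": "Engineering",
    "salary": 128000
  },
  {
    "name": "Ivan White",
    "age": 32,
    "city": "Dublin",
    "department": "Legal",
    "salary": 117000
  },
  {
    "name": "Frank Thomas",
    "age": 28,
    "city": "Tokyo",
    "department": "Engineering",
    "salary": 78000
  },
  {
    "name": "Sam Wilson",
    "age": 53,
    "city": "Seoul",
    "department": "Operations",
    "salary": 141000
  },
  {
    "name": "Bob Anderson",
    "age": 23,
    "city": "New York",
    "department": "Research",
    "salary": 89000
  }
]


Original: 6 records with fields: name, age, city, department, salary
Keep: ['name', 'salary']
Drop: ['age', 'city', 'department']
Result: 6 records, 2 fields each

[
  {
    "name": "Rosa Wilson",
    "salary": 135000
  },
  {
    "name": "Grace Harris",
    "salary": 128000
  },
  {
    "name": "Ivan White",
    "salary": 117000
  },
  {
    "name": "Frank Thomas",
    "salary": 78000
  },
  {
    "name": "Sam Wilson",
    "salary": 141000
  },
  {
    "name": "Bob Anderson",
    "salary": 89000
  }
]


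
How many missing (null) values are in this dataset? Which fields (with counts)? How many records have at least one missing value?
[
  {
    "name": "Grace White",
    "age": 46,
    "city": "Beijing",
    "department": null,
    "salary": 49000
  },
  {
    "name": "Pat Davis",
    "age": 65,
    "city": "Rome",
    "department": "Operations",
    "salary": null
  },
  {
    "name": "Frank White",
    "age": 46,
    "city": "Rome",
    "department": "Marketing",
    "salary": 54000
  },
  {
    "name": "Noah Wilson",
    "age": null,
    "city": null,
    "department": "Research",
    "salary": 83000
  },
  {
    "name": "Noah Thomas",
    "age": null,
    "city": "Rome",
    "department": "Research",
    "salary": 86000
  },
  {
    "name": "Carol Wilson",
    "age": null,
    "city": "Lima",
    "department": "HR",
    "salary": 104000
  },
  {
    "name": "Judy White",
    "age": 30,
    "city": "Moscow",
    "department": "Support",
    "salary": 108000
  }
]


Checking for missing (null) values in 7 records:

  Grace White: department
  Pat Davis: salary
  Frank White: complete
  Noah Wilson: age, city
  Noah Thomas: age
  Carol Wilson: age
  Judy White: complete

Per field:
  name: 0 missing
  age: 3 missing
  city: 1 missing
  department: 1 missing
  salary: 1 missing

Total missing values: 6
Records with any missing: 5

6 missing values (age: 3, city: 1, department: 1, salary: 1); 5 incomplete records


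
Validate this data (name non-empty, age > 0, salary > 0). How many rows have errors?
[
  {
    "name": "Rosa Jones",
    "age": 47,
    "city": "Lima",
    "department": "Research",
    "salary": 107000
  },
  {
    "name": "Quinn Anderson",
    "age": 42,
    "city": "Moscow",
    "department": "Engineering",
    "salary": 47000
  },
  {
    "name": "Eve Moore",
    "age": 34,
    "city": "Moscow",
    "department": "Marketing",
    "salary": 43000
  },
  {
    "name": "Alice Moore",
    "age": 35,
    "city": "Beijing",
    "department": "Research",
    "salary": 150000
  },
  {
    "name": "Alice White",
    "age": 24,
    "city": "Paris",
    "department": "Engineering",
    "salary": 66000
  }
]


Validating 5 records:
Rules: name non-empty, age > 0, salary > 0

  Row 1 (Rosa Jones): OK
  Row 2 (Quinn Anderson): OK
  Row 3 (Eve Moore): OK
  Row 4 (Alice Moore): OK
  Row 5 (Alice White): OK

Total errors: 0

0 errors


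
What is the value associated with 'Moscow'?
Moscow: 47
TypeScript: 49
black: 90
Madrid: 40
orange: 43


Looking up key 'Moscow'
Value: 47

47


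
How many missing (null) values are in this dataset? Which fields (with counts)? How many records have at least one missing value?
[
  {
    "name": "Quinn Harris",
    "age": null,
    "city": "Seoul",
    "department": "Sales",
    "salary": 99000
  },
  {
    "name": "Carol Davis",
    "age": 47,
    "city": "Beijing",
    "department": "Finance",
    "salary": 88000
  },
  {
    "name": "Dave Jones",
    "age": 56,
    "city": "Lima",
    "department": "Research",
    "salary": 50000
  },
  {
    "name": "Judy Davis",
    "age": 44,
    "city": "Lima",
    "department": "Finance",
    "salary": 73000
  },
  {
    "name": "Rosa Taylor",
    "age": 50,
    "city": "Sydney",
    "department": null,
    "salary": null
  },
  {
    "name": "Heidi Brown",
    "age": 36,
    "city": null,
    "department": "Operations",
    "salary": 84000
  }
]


Checking for missing (null) values in 6 records:

  Quinn Harris: age
  Carol Davis: complete
  Dave Jones: complete
  Judy Davis: complete
  Rosa Taylor: department, salary
  Heidi Brown: city

Per field:
  name: 0 missing
  age: 1 missing
  city: 1 missing
  department: 1 missing
  salary: 1 missing

Total missing values: 4
Records with any missing: 3

4 missing values (age: 1, city: 1, department: 1, salary: 1); 3 incomplete records


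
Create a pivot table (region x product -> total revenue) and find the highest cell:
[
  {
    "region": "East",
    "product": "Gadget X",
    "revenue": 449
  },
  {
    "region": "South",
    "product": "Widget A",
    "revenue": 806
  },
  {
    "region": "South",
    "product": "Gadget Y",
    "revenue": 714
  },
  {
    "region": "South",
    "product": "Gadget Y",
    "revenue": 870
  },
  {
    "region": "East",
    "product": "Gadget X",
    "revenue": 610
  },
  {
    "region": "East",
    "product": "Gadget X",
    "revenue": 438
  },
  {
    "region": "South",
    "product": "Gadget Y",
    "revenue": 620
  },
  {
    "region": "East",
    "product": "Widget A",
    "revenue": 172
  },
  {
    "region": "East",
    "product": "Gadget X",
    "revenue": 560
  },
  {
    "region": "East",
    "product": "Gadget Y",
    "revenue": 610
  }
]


Pivot: region (rows) x product (columns) -> total revenue

     Gadget X      Gadget Y      Widget A    
East          2057           610           172  
South            0          2204           806  

Highest: South / Gadget Y = $2204

South / Gadget Y = $2204


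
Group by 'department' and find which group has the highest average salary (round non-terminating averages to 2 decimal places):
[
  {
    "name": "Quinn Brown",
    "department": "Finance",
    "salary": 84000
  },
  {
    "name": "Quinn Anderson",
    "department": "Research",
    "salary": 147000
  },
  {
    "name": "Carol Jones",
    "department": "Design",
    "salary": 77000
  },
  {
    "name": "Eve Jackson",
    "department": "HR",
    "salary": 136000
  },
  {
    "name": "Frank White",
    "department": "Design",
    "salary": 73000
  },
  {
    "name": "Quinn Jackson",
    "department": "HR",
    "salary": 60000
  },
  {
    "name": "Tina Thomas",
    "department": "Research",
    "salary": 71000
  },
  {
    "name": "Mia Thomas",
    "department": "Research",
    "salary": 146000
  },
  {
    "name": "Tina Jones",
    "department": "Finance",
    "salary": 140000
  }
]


Group by: department

Groups:
  Design: 2 people, avg salary = 150000/2 = $75000
  Finance: 2 people, avg salary = 224000/2 = $112000
  HR: 2 people, avg salary = 196000/2 = $98000
  Research: 3 people, avg salary = 364000/3 ≈ $121333.33

Highest average salary: Research (≈$121333.33)

Research (≈$121333.33)


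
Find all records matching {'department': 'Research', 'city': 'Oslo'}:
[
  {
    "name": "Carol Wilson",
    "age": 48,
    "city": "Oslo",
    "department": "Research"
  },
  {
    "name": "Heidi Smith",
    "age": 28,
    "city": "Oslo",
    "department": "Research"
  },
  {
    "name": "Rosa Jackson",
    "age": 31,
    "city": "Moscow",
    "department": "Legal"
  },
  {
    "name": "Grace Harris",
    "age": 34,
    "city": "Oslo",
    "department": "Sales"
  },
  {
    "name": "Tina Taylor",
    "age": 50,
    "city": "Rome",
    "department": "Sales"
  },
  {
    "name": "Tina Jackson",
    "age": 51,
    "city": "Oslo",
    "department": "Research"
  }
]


Search criteria: {'department': 'Research', 'city': 'Oslo'}

Checking 6 records:
  Carol Wilson: {department: Research, city: Oslo} <-- MATCH
  Heidi Smith: {department: Research, city: Oslo} <-- MATCH
  Rosa Jackson: {department: Legal, city: Moscow}
  Grace Harris: {department: Sales, city: Oslo}
  Tina Taylor: {department: Sales, city: Rome}
  Tina Jackson: {department: Research, city: Oslo} <-- MATCH

Matches: ["Carol Wilson", "Heidi Smith", "Tina Jackson"]

["Carol Wilson", "Heidi Smith", "Tina Jackson"]


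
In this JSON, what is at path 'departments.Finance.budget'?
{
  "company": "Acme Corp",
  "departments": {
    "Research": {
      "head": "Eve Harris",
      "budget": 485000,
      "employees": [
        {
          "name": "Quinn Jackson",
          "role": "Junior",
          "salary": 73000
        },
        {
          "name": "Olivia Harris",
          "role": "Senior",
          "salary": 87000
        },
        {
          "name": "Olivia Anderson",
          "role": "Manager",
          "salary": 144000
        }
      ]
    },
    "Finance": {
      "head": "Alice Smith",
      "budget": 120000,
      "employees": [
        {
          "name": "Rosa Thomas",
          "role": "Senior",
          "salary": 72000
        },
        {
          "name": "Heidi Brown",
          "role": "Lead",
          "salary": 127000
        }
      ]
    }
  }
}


Path: departments.Finance.budget

Navigate:
  -> departments
  -> Finance
  -> budget = 120000

120000


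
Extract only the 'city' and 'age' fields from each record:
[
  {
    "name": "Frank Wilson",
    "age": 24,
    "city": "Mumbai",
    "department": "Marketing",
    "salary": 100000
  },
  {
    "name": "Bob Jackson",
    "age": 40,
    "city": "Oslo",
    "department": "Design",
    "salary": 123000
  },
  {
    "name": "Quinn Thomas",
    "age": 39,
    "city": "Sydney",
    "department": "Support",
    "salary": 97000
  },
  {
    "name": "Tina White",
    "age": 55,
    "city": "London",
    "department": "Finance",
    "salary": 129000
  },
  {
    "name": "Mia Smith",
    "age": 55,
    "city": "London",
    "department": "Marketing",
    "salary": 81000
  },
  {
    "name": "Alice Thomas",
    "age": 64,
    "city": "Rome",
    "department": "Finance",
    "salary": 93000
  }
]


Original: 6 records with fields: name, age, city, department, salary
Keep: ['city', 'age']
Drop: ['name', 'department', 'salary']
Result: 6 records, 2 fields each

[
  {
    "city": "Mumbai",
    "age": 24
  },
  {
    "city": "Oslo",
    "age": 40
  },
  {
    "city": "Sydney",
    "age": 39
  },
  {
    "city": "London",
    "age": 55
  },
  {
    "city": "London",
    "age": 55
  },
  {
    "city": "Rome",
    "age": 64
  }
]


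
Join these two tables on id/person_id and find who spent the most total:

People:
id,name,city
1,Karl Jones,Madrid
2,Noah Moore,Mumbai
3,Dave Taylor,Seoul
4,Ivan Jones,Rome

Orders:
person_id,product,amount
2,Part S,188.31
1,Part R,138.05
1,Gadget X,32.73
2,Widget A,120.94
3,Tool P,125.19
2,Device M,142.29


Join on: people.id = orders.person_id

Joined rows:
  Noah Moore (Mumbai) bought Part S for $188.31
  Karl Jones (Madrid) bought Part R for $138.05
  Karl Jones (Madrid) bought Gadget X for $32.73
  Noah Moore (Mumbai) bought Widget A for $120.94
  Dave Taylor (Seoul) bought Tool P for $125.19
  Noah Moore (Mumbai) bought Device M for $142.29

Total per person:
  Noah Moore: $451.54
  Karl Jones: $170.78
  Dave Taylor: $125.19

Top spender: Noah Moore ($451.54)

Noah Moore ($451.54)


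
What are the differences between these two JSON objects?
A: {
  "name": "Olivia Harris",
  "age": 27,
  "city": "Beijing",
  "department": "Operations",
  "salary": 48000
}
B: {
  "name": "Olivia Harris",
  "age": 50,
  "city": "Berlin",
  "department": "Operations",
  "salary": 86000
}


Comparing each field (in key order):
  name: same
  age: DIFFERENT
  city: DIFFERENT
  department: same
  salary: DIFFERENT
Differences:
  age: 27 -> 50
  city: Beijing -> Berlin
  salary: 48000 -> 86000

3 field(s) changed

3 changes: age, city, salary


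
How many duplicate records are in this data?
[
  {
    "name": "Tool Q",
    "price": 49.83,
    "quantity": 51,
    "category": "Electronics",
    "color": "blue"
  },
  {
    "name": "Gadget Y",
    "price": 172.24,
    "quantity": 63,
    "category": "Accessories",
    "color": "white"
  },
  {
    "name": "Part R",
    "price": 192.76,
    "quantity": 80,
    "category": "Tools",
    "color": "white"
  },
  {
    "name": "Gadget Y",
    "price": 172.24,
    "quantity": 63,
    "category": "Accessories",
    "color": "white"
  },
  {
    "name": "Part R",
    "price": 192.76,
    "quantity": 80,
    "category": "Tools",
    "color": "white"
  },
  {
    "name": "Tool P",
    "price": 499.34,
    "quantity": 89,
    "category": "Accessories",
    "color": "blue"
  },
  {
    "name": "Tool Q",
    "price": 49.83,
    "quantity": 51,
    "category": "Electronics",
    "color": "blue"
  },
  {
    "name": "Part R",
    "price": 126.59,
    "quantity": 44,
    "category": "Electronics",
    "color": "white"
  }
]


Checking 8 records for duplicates:

  Row 1: Tool Q ($49.83, qty 51)
  Row 2: Gadget Y ($172.24, qty 63)
  Row 3: Part R ($192.76, qty 80)
  Row 4: Gadget Y ($172.24, qty 63) <-- DUPLICATE
  Row 5: Part R ($192.76, qty 80) <-- DUPLICATE
  Row 6: Tool P ($499.34, qty 89)
  Row 7: Tool Q ($49.83, qty 51) <-- DUPLICATE
  Row 8: Part R ($126.59, qty 44)

Duplicates found: 3
Unique records: 5

3 duplicates, 5 unique


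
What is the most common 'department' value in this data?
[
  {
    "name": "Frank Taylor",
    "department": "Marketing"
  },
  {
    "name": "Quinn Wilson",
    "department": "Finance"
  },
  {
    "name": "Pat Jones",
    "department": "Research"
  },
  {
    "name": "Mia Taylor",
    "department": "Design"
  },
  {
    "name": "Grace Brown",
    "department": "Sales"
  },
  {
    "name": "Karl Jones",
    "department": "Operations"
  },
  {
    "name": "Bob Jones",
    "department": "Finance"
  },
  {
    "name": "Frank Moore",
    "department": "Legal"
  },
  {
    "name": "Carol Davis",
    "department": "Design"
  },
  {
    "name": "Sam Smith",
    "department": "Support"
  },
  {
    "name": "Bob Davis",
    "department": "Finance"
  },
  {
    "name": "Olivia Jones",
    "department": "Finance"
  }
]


Counting 'department' values across 12 records:

  Finance: 4 ####
  Design: 2 ##
  Marketing: 1 #
  Research: 1 #
  Sales: 1 #
  Operations: 1 #
  Legal: 1 #
  Support: 1 #

Most common: Finance (4 times)

Finance (4 times)


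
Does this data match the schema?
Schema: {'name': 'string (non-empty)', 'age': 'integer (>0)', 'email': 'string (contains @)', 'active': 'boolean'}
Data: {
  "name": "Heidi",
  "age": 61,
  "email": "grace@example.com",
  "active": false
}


Validating each field against schema:
  name: OK (non-empty string)
  age: OK (positive integer)
  email: OK (string with @)
  active: OK (boolean)

Result: VALID

VALID


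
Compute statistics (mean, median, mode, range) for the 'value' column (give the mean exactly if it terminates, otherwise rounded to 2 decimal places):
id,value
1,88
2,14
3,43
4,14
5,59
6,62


Data: [88, 14, 43, 14, 59, 62]
Count: 6
Sum: 280
Mean: 280/6 ≈ 46.67 (rounded to 2 decimal places)
Sorted: [14, 14, 43, 59, 62, 88]
Median: 51.0
Mode: 14 (2 times)
Range: 88 - 14 = 74
Min: 14, Max: 88

mean≈46.67, median=51.0, mode=14, range=74


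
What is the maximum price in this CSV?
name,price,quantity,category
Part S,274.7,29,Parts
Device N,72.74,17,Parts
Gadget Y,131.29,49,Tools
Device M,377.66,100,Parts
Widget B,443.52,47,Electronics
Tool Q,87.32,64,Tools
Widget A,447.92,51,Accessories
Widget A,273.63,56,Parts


Computing maximum price:
Values: [274.7, 72.74, 131.29, 377.66, 443.52, 87.32, 447.92, 273.63]
Max = 447.92

447.92


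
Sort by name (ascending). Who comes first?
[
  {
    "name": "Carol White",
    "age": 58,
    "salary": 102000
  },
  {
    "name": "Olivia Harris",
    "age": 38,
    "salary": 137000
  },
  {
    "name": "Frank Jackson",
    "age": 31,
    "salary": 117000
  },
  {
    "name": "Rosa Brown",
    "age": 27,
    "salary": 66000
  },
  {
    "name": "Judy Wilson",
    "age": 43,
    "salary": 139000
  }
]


Sort by: name (ascending)

Sorted order:
  1. Carol White (name = Carol White)
  2. Frank Jackson (name = Frank Jackson)
  3. Judy Wilson (name = Judy Wilson)
  4. Olivia Harris (name = Olivia Harris)
  5. Rosa Brown (name = Rosa Brown)

First: Carol White

Carol White


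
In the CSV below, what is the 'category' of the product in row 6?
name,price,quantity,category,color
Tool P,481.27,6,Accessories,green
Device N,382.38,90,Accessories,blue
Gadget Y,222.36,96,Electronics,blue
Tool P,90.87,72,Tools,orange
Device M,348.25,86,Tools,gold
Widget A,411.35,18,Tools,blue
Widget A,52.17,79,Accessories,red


Query: Row 6 ('Widget A'), column 'category'
Value: Tools

Tools


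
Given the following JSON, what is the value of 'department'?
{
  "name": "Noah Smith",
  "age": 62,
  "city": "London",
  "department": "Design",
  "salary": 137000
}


Looking up field 'department'
Value: Design

Design


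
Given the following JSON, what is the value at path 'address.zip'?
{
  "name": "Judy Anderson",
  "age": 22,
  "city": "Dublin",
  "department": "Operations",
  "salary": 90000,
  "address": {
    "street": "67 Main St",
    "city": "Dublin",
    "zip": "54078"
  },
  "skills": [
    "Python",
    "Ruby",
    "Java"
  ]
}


Query: address.zip
Path: address -> zip
Value: 54078

54078


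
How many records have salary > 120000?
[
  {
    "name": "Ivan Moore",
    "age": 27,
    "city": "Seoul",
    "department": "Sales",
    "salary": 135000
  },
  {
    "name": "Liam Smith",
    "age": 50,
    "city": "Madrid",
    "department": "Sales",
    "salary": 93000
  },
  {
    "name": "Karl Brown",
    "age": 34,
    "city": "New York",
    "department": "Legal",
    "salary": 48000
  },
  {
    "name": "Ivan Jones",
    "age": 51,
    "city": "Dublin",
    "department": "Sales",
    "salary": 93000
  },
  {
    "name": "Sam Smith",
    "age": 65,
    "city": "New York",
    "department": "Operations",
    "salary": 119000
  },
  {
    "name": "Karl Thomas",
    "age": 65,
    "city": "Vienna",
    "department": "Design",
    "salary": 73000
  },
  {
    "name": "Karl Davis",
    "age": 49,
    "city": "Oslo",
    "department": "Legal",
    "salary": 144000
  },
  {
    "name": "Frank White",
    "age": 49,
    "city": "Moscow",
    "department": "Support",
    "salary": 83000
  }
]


Data: 8 records
Condition: salary > 120000

Checking each record:
  Ivan Moore: 135000 MATCH
  Liam Smith: 93000
  Karl Brown: 48000
  Ivan Jones: 93000
  Sam Smith: 119000
  Karl Thomas: 73000
  Karl Davis: 144000 MATCH
  Frank White: 83000

Count: 2

2


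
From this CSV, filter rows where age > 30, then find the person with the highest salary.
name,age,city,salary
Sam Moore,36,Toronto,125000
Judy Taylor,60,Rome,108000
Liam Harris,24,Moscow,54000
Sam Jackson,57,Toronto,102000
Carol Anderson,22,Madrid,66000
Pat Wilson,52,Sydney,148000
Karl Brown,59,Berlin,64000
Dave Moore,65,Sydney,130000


Filter: age > 30
Sort by: salary (descending)

Filtered records (6):
  Pat Wilson, age 52, salary $148000
  Dave Moore, age 65, salary $130000
  Sam Moore, age 36, salary $125000
  Judy Taylor, age 60, salary $108000
  Sam Jackson, age 57, salary $102000
  Karl Brown, age 59, salary $64000

Highest salary: Pat Wilson ($148000)

Pat Wilson


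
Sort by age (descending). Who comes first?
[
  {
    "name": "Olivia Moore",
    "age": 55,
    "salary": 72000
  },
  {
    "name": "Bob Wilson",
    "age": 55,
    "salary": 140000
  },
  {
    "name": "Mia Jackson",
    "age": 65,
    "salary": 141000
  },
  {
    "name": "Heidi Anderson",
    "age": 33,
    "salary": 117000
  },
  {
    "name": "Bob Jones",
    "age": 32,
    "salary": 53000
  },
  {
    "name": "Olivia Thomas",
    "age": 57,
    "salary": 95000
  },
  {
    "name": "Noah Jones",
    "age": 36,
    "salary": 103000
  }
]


Sort by: age (descending)

Sorted order:
  1. Mia Jackson (age = 65)
  2. Olivia Thomas (age = 57)
  3. Olivia Moore (age = 55)
  4. Bob Wilson (age = 55)
  5. Noah Jones (age = 36)
  6. Heidi Anderson (age = 33)
  7. Bob Jones (age = 32)

First: Mia Jackson

Mia Jackson


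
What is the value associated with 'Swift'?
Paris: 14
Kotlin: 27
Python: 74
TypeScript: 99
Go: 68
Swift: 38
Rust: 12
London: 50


Looking up key 'Swift'
Value: 38

38


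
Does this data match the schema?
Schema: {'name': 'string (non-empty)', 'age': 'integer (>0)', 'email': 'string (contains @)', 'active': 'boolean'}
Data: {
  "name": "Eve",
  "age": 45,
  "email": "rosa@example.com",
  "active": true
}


Validating each field against schema:
  name: OK (non-empty string)
  age: OK (positive integer)
  email: OK (string with @)
  active: OK (boolean)

Result: VALID

VALID


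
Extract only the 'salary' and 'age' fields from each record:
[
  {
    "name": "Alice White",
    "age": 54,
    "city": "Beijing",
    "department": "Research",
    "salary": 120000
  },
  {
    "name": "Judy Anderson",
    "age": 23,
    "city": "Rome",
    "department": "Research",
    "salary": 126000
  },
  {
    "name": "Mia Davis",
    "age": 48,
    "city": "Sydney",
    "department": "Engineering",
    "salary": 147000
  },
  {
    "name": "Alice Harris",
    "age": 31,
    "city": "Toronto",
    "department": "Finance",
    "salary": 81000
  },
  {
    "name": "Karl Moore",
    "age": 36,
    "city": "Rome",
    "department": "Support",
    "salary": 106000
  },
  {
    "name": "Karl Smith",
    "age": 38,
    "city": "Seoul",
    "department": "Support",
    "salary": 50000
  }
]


Original: 6 records with fields: name, age, city, department, salary
Keep: ['salary', 'age']
Drop: ['name', 'city', 'department']
Result: 6 records, 2 fields each

[
  {
    "salary": 120000,
    "age": 54
  },
  {
    "salary": 126000,
    "age": 23
  },
  {
    "salary": 147000,
    "age": 48
  },
  {
    "salary": 81000,
    "age": 31
  },
  {
    "salary": 106000,
    "age": 36
  },
  {
    "salary": 50000,
    "age": 38
  }
]


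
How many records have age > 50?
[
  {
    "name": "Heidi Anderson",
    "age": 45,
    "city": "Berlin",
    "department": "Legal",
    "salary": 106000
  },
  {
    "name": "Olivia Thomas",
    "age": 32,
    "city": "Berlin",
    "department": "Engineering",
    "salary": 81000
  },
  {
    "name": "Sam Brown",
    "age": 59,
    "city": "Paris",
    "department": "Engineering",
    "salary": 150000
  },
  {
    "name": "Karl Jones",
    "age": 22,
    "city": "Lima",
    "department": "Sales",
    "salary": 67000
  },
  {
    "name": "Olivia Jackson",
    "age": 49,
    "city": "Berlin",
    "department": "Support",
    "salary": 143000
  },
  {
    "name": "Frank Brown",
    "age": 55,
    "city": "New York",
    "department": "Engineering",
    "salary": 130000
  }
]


Data: 6 records
Condition: age > 50

Checking each record:
  Heidi Anderson: 45
  Olivia Thomas: 32
  Sam Brown: 59 MATCH
  Karl Jones: 22
  Olivia Jackson: 49
  Frank Brown: 55 MATCH

Count: 2

2


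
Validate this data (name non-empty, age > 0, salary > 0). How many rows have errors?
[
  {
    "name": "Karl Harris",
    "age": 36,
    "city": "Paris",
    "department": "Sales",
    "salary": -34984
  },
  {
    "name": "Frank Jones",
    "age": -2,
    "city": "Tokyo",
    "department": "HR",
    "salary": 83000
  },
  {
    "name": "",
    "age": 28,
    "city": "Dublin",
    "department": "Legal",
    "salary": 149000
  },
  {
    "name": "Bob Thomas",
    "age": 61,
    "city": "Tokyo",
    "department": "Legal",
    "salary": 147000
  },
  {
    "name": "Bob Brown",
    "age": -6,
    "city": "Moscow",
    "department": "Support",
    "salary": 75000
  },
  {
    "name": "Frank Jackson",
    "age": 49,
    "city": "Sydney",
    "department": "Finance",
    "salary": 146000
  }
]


Validating 6 records:
Rules: name non-empty, age > 0, salary > 0

  Row 1 (Karl Harris): negative salary: -34984
  Row 2 (Frank Jones): negative age: -2
  Row 3 (???): empty name
  Row 4 (Bob Thomas): OK
  Row 5 (Bob Brown): negative age: -6
  Row 6 (Frank Jackson): OK

Total errors: 4

4 errors


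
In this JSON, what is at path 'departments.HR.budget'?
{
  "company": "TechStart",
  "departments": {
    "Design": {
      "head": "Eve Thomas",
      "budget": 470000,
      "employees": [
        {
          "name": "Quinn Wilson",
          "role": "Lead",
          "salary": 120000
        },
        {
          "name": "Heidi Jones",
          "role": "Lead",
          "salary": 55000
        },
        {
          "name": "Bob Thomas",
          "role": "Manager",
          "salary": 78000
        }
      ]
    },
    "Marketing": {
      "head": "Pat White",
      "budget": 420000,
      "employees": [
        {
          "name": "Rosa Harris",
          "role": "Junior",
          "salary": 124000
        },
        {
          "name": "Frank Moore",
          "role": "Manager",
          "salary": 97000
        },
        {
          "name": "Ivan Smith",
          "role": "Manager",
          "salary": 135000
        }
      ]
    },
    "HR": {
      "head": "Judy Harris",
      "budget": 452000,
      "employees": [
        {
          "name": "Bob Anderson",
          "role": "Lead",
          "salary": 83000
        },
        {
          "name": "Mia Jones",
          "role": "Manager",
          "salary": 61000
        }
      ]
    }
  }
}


Path: departments.HR.budget

Navigate:
  -> departments
  -> HR
  -> budget = 452000

452000


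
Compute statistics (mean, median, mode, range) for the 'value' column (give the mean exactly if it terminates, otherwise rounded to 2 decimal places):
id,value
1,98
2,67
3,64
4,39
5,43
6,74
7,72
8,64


Data: [98, 67, 64, 39, 43, 74, 72, 64]
Count: 8
Sum: 521
Mean: 521/8 = 65.125
Sorted: [39, 43, 64, 64, 67, 72, 74, 98]
Median: 65.5
Mode: 64 (2 times)
Range: 98 - 39 = 59
Min: 39, Max: 98

mean=65.125, median=65.5, mode=64, range=59


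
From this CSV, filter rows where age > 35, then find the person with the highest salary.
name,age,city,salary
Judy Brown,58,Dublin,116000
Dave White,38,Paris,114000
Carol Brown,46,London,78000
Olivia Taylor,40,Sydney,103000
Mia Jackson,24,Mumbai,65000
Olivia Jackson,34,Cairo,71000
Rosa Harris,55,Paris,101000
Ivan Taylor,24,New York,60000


Filter: age > 35
Sort by: salary (descending)

Filtered records (5):
  Judy Brown, age 58, salary $116000
  Dave White, age 38, salary $114000
  Olivia Taylor, age 40, salary $103000
  Rosa Harris, age 55, salary $101000
  Carol Brown, age 46, salary $78000

Highest salary: Judy Brown ($116000)

Judy Brown
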